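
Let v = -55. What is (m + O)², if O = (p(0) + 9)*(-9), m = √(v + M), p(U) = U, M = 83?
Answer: 6589 - 324*√7 ≈ 5731.8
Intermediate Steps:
m = 2*√7 (m = √(-55 + 83) = √28 = 2*√7 ≈ 5.2915)
O = -81 (O = (0 + 9)*(-9) = 9*(-9) = -81)
(m + O)² = (2*√7 - 81)² = (-81 + 2*√7)²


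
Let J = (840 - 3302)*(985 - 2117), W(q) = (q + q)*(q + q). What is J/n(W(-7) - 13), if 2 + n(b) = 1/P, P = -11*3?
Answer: -91970472/67 ≈ -1.3727e+6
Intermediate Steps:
P = -33
W(q) = 4*q² (W(q) = (2*q)*(2*q) = 4*q²)
J = 2786984 (J = -2462*(-1132) = 2786984)
n(b) = -67/33 (n(b) = -2 + 1/(-33) = -2 - 1/33 = -67/33)
J/n(W(-7) - 13) = 2786984/(-67/33) = 2786984*(-33/67) = -91970472/67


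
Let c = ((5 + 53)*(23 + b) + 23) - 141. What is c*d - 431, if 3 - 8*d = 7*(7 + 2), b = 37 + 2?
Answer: -26516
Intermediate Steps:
b = 39
d = -15/2 (d = 3/8 - 7*(7 + 2)/8 = 3/8 - 7*9/8 = 3/8 - ⅛*63 = 3/8 - 63/8 = -15/2 ≈ -7.5000)
c = 3478 (c = ((5 + 53)*(23 + 39) + 23) - 141 = (58*62 + 23) - 141 = (3596 + 23) - 141 = 3619 - 141 = 3478)
c*d - 431 = 3478*(-15/2) - 431 = -26085 - 431 = -26516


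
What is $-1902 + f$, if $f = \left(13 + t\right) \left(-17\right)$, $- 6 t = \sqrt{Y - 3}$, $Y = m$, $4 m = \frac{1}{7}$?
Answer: $-2123 + \frac{17 i \sqrt{581}}{84} \approx -2123.0 + 4.8782 i$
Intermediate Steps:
$m = \frac{1}{28}$ ($m = \frac{1}{4 \cdot 7} = \frac{1}{4} \cdot \frac{1}{7} = \frac{1}{28} \approx 0.035714$)
$Y = \frac{1}{28} \approx 0.035714$
$t = - \frac{i \sqrt{581}}{84}$ ($t = - \frac{\sqrt{\frac{1}{28} - 3}}{6} = - \frac{\sqrt{- \frac{83}{28}}}{6} = - \frac{\frac{1}{14} i \sqrt{581}}{6} = - \frac{i \sqrt{581}}{84} \approx - 0.28695 i$)
$f = -221 + \frac{17 i \sqrt{581}}{84}$ ($f = \left(13 - \frac{i \sqrt{581}}{84}\right) \left(-17\right) = -221 + \frac{17 i \sqrt{581}}{84} \approx -221.0 + 4.8782 i$)
$-1902 + f = -1902 - \left(221 - \frac{17 i \sqrt{581}}{84}\right) = -2123 + \frac{17 i \sqrt{581}}{84}$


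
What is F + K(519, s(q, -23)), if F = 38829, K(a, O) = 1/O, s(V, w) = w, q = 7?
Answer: 893066/23 ≈ 38829.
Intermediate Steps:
F + K(519, s(q, -23)) = 38829 + 1/(-23) = 38829 - 1/23 = 893066/23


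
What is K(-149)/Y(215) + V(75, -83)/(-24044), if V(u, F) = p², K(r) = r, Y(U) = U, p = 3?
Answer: -3584491/5169460 ≈ -0.69340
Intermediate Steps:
V(u, F) = 9 (V(u, F) = 3² = 9)
K(-149)/Y(215) + V(75, -83)/(-24044) = -149/215 + 9/(-24044) = -149*1/215 + 9*(-1/24044) = -149/215 - 9/24044 = -3584491/5169460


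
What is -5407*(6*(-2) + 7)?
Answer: 27035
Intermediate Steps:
-5407*(6*(-2) + 7) = -5407*(-12 + 7) = -5407*(-5) = 27035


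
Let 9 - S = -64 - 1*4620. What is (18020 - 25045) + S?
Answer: -2332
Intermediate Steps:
S = 4693 (S = 9 - (-64 - 1*4620) = 9 - (-64 - 4620) = 9 - 1*(-4684) = 9 + 4684 = 4693)
(18020 - 25045) + S = (18020 - 25045) + 4693 = -7025 + 4693 = -2332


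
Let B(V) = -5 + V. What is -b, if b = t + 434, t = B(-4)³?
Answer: 295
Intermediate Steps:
t = -729 (t = (-5 - 4)³ = (-9)³ = -729)
b = -295 (b = -729 + 434 = -295)
-b = -1*(-295) = 295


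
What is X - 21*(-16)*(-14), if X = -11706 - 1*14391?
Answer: -30801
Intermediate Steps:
X = -26097 (X = -11706 - 14391 = -26097)
X - 21*(-16)*(-14) = -26097 - 21*(-16)*(-14) = -26097 + 336*(-14) = -26097 - 4704 = -30801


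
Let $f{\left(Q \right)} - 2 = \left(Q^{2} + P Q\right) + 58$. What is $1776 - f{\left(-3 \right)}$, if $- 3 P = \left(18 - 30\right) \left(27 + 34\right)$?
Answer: $2439$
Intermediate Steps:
$P = 244$ ($P = - \frac{\left(18 - 30\right) \left(27 + 34\right)}{3} = - \frac{\left(-12\right) 61}{3} = \left(- \frac{1}{3}\right) \left(-732\right) = 244$)
$f{\left(Q \right)} = 60 + Q^{2} + 244 Q$ ($f{\left(Q \right)} = 2 + \left(\left(Q^{2} + 244 Q\right) + 58\right) = 2 + \left(58 + Q^{2} + 244 Q\right) = 60 + Q^{2} + 244 Q$)
$1776 - f{\left(-3 \right)} = 1776 - \left(60 + \left(-3\right)^{2} + 244 \left(-3\right)\right) = 1776 - \left(60 + 9 - 732\right) = 1776 - -663 = 1776 + 663 = 2439$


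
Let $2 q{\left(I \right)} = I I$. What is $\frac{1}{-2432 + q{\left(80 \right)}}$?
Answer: $\frac{1}{768} \approx 0.0013021$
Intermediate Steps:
$q{\left(I \right)} = \frac{I^{2}}{2}$ ($q{\left(I \right)} = \frac{I I}{2} = \frac{I^{2}}{2}$)
$\frac{1}{-2432 + q{\left(80 \right)}} = \frac{1}{-2432 + \frac{80^{2}}{2}} = \frac{1}{-2432 + \frac{1}{2} \cdot 6400} = \frac{1}{-2432 + 3200} = \frac{1}{768}$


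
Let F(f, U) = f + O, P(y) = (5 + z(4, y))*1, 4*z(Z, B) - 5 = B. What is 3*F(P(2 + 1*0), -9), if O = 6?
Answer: 153/4 ≈ 38.250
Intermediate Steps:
z(Z, B) = 5/4 + B/4
P(y) = 25/4 + y/4 (P(y) = (5 + (5/4 + y/4))*1 = (25/4 + y/4)*1 = 25/4 + y/4)
F(f, U) = 6 + f (F(f, U) = f + 6 = 6 + f)
3*F(P(2 + 1*0), -9) = 3*(6 + (25/4 + (2 + 1*0)/4)) = 3*(6 + (25/4 + (2 + 0)/4)) = 3*(6 + (25/4 + (¼)*2)) = 3*(6 + (25/4 + ½)) = 3*(6 + 27/4) = 3*(51/4) = 153/4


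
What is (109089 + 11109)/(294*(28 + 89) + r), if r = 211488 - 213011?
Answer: 120198/32875 ≈ 3.6562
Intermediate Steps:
r = -1523
(109089 + 11109)/(294*(28 + 89) + r) = (109089 + 11109)/(294*(28 + 89) - 1523) = 120198/(294*117 - 1523) = 120198/(34398 - 1523) = 120198/32875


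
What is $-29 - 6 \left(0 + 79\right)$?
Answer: $-503$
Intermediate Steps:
$-29 - 6 \left(0 + 79\right) = -29 - 474 = -503$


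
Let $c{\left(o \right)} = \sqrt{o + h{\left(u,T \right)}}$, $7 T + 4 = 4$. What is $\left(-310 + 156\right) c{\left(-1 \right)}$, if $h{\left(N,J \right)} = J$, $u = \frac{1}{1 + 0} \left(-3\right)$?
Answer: $- 154 i \approx - 154.0 i$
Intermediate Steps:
$T = 0$ ($T = - \frac{4}{7} + \frac{1}{7} \cdot 4 = - \frac{4}{7} + \frac{4}{7} = 0$)
$u = -3$ ($u = 1^{-1} \left(-3\right) = 1 \left(-3\right) = -3$)
$c{\left(o \right)} = \sqrt{o}$ ($c{\left(o \right)} = \sqrt{o + 0} = \sqrt{o}$)
$\left(-310 + 156\right) c{\left(-1 \right)} = \left(-310 + 156\right) \sqrt{-1} = - 154 i$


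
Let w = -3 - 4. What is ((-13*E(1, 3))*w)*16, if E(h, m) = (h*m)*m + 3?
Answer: 17472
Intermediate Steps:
E(h, m) = 3 + h*m² (E(h, m) = h*m² + 3 = 3 + h*m²)
w = -7
((-13*E(1, 3))*w)*16 = (-13*(3 + 1*3²)*(-7))*16 = (-13*(3 + 1*9)*(-7))*16 = (-13*(3 + 9)*(-7))*16 = (-13*12*(-7))*16 = -156*(-7)*16 = 1092*16 = 17472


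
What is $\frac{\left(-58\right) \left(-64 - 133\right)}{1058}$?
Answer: $\frac{5713}{529} \approx 10.8$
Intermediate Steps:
$\frac{\left(-58\right) \left(-64 - 133\right)}{1058} = \left(-58\right) \left(-197\right) \frac{1}{1058} = 11426 \cdot \frac{1}{1058} = \frac{5713}{529}$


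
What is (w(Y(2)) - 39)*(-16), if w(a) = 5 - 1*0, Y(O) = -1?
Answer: 544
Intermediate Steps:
w(a) = 5 (w(a) = 5 + 0 = 5)
(w(Y(2)) - 39)*(-16) = (5 - 39)*(-16) = -34*(-16) = 544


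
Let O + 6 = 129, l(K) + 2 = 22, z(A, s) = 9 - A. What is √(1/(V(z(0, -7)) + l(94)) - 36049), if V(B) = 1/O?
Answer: I*√218331222826/2461 ≈ 189.87*I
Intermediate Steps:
l(K) = 20 (l(K) = -2 + 22 = 20)
O = 123 (O = -6 + 129 = 123)
V(B) = 1/123
√(1/(V(z(0, -7)) + l(94)) - 36049) = √(1/(1/123 + 20) - 36049) = √(1/(2461/123) - 36049) = √(123/2461 - 36049) = √(-88716466/2461) = I*√218331222826/2461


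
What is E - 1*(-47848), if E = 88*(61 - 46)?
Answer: 49168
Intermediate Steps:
E = 1320 (E = 88*15 = 1320)
E - 1*(-47848) = 1320 - 1*(-47848) = 1320 + 47848 = 49168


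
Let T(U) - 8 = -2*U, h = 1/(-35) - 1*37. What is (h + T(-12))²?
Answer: 30976/1225 ≈ 25.287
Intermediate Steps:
h = -1296/35 (h = -1/35 - 37 = -1296/35 ≈ -37.029)
T(U) = 8 - 2*U
(h + T(-12))² = (-1296/35 + (8 - 2*(-12)))² = (-1296/35 + (8 + 24))² = (-1296/35 + 32)² = (-176/35)² = 30976/1225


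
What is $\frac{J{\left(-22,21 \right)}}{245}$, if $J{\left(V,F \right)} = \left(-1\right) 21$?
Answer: $- \frac{3}{35} \approx -0.085714$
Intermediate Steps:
$J{\left(V,F \right)} = -21$
$\frac{J{\left(-22,21 \right)}}{245} = - \frac{21}{245} = \left(-21\right) \frac{1}{245} = - \frac{3}{35}$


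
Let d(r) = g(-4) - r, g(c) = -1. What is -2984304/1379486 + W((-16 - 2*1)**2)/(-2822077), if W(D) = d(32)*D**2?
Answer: -1821554621160/1946507856211 ≈ -0.93581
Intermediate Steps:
d(r) = -1 - r
W(D) = -33*D**2 (W(D) = (-1 - 1*32)*D**2 = (-1 - 32)*D**2 = -33*D**2)
-2984304/1379486 + W((-16 - 2*1)**2)/(-2822077) = -2984304/1379486 - 33*(-16 - 2*1)**4/(-2822077) = -2984304*1/1379486 - 33*(-16 - 2)**4*(-1/2822077) = -1492152/689743 - 33*((-18)**2)**2*(-1/2822077) = -1492152/689743 - 33*324**2*(-1/2822077) = -1492152/689743 - 33*104976*(-1/2822077) = -1492152/689743 - 3464208*(-1/2822077) = -1492152/689743 + 3464208/2822077 = -1821554621160/1946507856211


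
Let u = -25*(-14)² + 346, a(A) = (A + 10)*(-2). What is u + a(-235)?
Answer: -4104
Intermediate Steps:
a(A) = -20 - 2*A (a(A) = (10 + A)*(-2) = -20 - 2*A)
u = -4554 (u = -25*196 + 346 = -4900 + 346 = -4554)
u + a(-235) = -4554 + (-20 - 2*(-235)) = -4554 + (-20 + 470) = -4554 + 450 = -4104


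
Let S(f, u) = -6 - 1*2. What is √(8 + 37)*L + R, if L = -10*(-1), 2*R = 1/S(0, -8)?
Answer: -1/16 + 30*√5 ≈ 67.020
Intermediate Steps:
S(f, u) = -8 (S(f, u) = -6 - 2 = -8)
R = -1/16 (R = (½)/(-8) = (½)*(-⅛) = -1/16 ≈ -0.062500)
L = 10
√(8 + 37)*L + R = √(8 + 37)*10 - 1/16 = √45*10 - 1/16 = (3*√5)*10 - 1/16 = 30*√5 - 1/16 = -1/16 + 30*√5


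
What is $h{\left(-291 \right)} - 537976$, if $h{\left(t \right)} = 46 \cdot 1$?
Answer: $-537930$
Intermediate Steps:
$h{\left(t \right)} = 46$
$h{\left(-291 \right)} - 537976 = 46 - 537976 = -537930$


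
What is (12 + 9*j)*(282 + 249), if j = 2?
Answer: 15930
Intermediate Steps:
(12 + 9*j)*(282 + 249) = (12 + 9*2)*(282 + 249) = (12 + 18)*531 = 30*531 = 15930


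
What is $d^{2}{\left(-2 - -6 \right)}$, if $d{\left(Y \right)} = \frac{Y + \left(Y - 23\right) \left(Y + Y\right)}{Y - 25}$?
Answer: $\frac{21904}{441} \approx 49.669$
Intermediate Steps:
$d{\left(Y \right)} = \frac{Y + 2 Y \left(-23 + Y\right)}{-25 + Y}$ ($d{\left(Y \right)} = \frac{Y + \left(-23 + Y\right) 2 Y}{-25 + Y} = \frac{Y + 2 Y \left(-23 + Y\right)}{-25 + Y}$)
$d^{2}{\left(-2 - -6 \right)} = \left(\frac{\left(-2 - -6\right) \left(-45 + 2 \left(-2 - -6\right)\right)}{-25 - -4}\right)^{2} = \left(\frac{\left(-2 + 6\right) \left(-45 + 2 \left(-2 + 6\right)\right)}{-25 + \left(-2 + 6\right)}\right)^{2} = \left(\frac{4 \left(-45 + 2 \cdot 4\right)}{-25 + 4}\right)^{2} = \left(\frac{4 \left(-45 + 8\right)}{-21}\right)^{2} = \left(4 \left(- \frac{1}{21}\right) \left(-37\right)\right)^{2} = \left(\frac{148}{21}\right)^{2} = \frac{21904}{441}$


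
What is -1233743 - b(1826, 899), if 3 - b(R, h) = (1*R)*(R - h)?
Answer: 458956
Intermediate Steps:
b(R, h) = 3 - R*(R - h) (b(R, h) = 3 - 1*R*(R - h) = 3 - R*(R - h))
-1233743 - b(1826, 899) = -1233743 - (3 - 1*1826**2 + 1826*899) = -1233743 - (3 - 1*3334276 + 1641574) = -1233743 - (3 - 3334276 + 1641574) = -1233743 - 1*(-1692699) = -1233743 + 1692699 = 458956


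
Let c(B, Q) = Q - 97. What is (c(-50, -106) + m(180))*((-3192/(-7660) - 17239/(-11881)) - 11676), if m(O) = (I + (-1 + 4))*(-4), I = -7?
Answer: 49669294590179/22752115 ≈ 2.1831e+6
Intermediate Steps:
c(B, Q) = -97 + Q
m(O) = 16 (m(O) = (-7 + (-1 + 4))*(-4) = (-7 + 3)*(-4) = -4*(-4) = 16)
(c(-50, -106) + m(180))*((-3192/(-7660) - 17239/(-11881)) - 11676) = ((-97 - 106) + 16)*((-3192/(-7660) - 17239/(-11881)) - 11676) = (-203 + 16)*((-3192*(-1/7660) - 17239*(-1/11881)) - 11676) = -187*((798/1915 + 17239/11881) - 11676) = -187*(42493723/22752115 - 11676) = -187*(-265611201017/22752115) = 49669294590179/22752115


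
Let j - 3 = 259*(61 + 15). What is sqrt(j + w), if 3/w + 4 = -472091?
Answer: sqrt(54169312523690)/52455 ≈ 140.31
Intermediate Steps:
w = -1/157365 (w = 3/(-4 - 472091) = 3/(-472095) = 3*(-1/472095) = -1/157365 ≈ -6.3547e-6)
j = 19687 (j = 3 + 259*(61 + 15) = 3 + 259*76 = 3 + 19684 = 19687)
sqrt(j + w) = sqrt(19687 - 1/157365) = sqrt(3098044754/157365) = sqrt(54169312523690)/52455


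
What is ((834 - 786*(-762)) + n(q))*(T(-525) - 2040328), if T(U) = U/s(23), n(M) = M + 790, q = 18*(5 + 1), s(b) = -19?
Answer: -23285164629448/19 ≈ -1.2255e+12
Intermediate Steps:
q = 108 (q = 18*6 = 108)
n(M) = 790 + M
T(U) = -U/19 (T(U) = U/(-19) = U*(-1/19) = -U/19)
((834 - 786*(-762)) + n(q))*(T(-525) - 2040328) = ((834 - 786*(-762)) + (790 + 108))*(-1/19*(-525) - 2040328) = ((834 + 598932) + 898)*(525/19 - 2040328) = (599766 + 898)*(-38765707/19) = 600664*(-38765707/19) = -23285164629448/19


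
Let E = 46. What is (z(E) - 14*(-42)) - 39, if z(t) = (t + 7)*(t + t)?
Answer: 5425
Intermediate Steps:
z(t) = 2*t*(7 + t) (z(t) = (7 + t)*(2*t) = 2*t*(7 + t))
(z(E) - 14*(-42)) - 39 = (2*46*(7 + 46) - 14*(-42)) - 39 = (2*46*53 + 588) - 39 = (4876 + 588) - 39 = 5464 - 39 = 5425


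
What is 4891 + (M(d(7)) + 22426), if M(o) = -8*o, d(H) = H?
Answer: 27261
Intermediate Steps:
4891 + (M(d(7)) + 22426) = 4891 + (-8*7 + 22426) = 4891 + (-56 + 22426) = 4891 + 22370 = 27261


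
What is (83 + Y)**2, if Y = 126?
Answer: 43681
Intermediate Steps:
(83 + Y)**2 = (83 + 126)**2 = 209**2 = 43681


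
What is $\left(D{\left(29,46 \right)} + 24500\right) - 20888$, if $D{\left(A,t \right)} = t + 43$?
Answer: $3701$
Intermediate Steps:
$D{\left(A,t \right)} = 43 + t$
$\left(D{\left(29,46 \right)} + 24500\right) - 20888 = \left(\left(43 + 46\right) + 24500\right) - 20888 = \left(89 + 24500\right) - 20888 = 24589 - 20888 = 3701$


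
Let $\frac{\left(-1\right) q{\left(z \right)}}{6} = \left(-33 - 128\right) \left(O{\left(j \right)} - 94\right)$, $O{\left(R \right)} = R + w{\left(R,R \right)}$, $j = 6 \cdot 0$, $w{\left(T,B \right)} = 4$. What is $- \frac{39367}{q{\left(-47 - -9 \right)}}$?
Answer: $\frac{39367}{86940} \approx 0.45281$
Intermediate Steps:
$j = 0$
$O{\left(R \right)} = 4 + R$ ($O{\left(R \right)} = R + 4 = 4 + R$)
$q{\left(z \right)} = -86940$ ($q{\left(z \right)} = - 6 \left(-33 - 128\right) \left(\left(4 + 0\right) - 94\right) = - 6 \left(-33 - 128\right) \left(4 - 94\right) = - 6 \left(\left(-161\right) \left(-90\right)\right) = \left(-6\right) 14490 = -86940$)
$- \frac{39367}{q{\left(-47 - -9 \right)}} = - \frac{39367}{-86940} = \left(-39367\right) \left(- \frac{1}{86940}\right) = \frac{39367}{86940}$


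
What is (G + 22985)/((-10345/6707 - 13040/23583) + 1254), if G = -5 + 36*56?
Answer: 3953646840276/198015235559 ≈ 19.966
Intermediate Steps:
G = 2011 (G = -5 + 2016 = 2011)
(G + 22985)/((-10345/6707 - 13040/23583) + 1254) = (2011 + 22985)/((-10345/6707 - 13040/23583) + 1254) = 24996/((-10345*1/6707 - 13040*1/23583) + 1254) = 24996/((-10345/6707 - 13040/23583) + 1254) = 24996/(-331425415/158171181 + 1254) = 24996/(198015235559/158171181) = 24996*(158171181/198015235559) = 3953646840276/198015235559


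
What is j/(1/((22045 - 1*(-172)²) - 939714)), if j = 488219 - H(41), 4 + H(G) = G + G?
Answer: -462393026673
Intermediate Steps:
H(G) = -4 + 2*G (H(G) = -4 + (G + G) = -4 + 2*G)
j = 488141 (j = 488219 - (-4 + 2*41) = 488219 - (-4 + 82) = 488219 - 1*78 = 488219 - 78 = 488141)
j/(1/((22045 - 1*(-172)²) - 939714)) = 488141/(1/((22045 - 1*(-172)²) - 939714)) = 488141/(1/((22045 - 1*29584) - 939714)) = 488141/(1/((22045 - 29584) - 939714)) = 488141/(1/(-7539 - 939714)) = 488141/(1/(-947253)) = 488141/(-1/947253) = 488141*(-947253) = -462393026673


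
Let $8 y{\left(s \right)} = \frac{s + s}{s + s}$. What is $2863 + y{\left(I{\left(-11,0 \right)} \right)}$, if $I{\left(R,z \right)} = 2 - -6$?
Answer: $\frac{22905}{8} \approx 2863.1$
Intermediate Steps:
$I{\left(R,z \right)} = 8$ ($I{\left(R,z \right)} = 2 + 6 = 8$)
$y{\left(s \right)} = \frac{1}{8}$ ($y{\left(s \right)} = \frac{\left(s + s\right) \frac{1}{s + s}}{8} = \frac{2 s \frac{1}{2 s}}{8} = \frac{1}{8} \cdot 1 = \frac{1}{8}$)
$2863 + y{\left(I{\left(-11,0 \right)} \right)} = 2863 + \frac{1}{8} = \frac{22905}{8}$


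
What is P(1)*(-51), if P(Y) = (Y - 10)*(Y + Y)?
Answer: 918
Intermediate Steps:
P(Y) = 2*Y*(-10 + Y) (P(Y) = (-10 + Y)*(2*Y) = 2*Y*(-10 + Y))
P(1)*(-51) = (2*1*(-10 + 1))*(-51) = (2*1*(-9))*(-51) = -18*(-51) = 918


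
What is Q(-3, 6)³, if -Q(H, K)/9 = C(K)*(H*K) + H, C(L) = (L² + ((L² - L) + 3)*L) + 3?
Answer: 56716052092461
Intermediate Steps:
C(L) = 3 + L² + L*(3 + L² - L) (C(L) = (L² + (3 + L² - L)*L) + 3 = (L² + L*(3 + L² - L)) + 3 = 3 + L² + L*(3 + L² - L))
Q(H, K) = -9*H - 9*H*K*(3 + K³ + 3*K) (Q(H, K) = -9*((3 + K³ + 3*K)*(H*K) + H) = -9*(H*K*(3 + K³ + 3*K) + H) = -9*(H + H*K*(3 + K³ + 3*K)) = -9*H - 9*H*K*(3 + K³ + 3*K))
Q(-3, 6)³ = (-9*(-3)*(1 + 6*(3 + 6³ + 3*6)))³ = (-9*(-3)*(1 + 6*(3 + 216 + 18)))³ = (-9*(-3)*(1 + 6*237))³ = (-9*(-3)*(1 + 1422))³ = (-9*(-3)*1423)³ = 38421³ = 56716052092461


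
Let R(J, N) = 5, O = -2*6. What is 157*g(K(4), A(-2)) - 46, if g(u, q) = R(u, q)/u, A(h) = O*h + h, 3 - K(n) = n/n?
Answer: 693/2 ≈ 346.50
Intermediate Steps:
O = -12
K(n) = 2 (K(n) = 3 - n/n = 3 - 1*1 = 3 - 1 = 2)
A(h) = -11*h (A(h) = -12*h + h = -11*h)
g(u, q) = 5/u
157*g(K(4), A(-2)) - 46 = 157*(5/2) - 46 = 785/2 - 46 = 693/2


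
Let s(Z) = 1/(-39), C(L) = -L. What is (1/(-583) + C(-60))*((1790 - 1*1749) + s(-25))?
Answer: 55896442/22737 ≈ 2458.4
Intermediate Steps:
s(Z) = -1/39
(1/(-583) + C(-60))*((1790 - 1*1749) + s(-25)) = (1/(-583) - 1*(-60))*((1790 - 1*1749) - 1/39) = (-1/583 + 60)*((1790 - 1749) - 1/39) = 34979*(41 - 1/39)/583 = (34979/583)*(1598/39) = 55896442/22737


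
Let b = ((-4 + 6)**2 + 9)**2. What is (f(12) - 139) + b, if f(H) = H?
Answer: 42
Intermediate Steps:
b = 169 (b = (2**2 + 9)**2 = (4 + 9)**2 = 13**2 = 169)
(f(12) - 139) + b = (12 - 139) + 169 = -127 + 169 = 42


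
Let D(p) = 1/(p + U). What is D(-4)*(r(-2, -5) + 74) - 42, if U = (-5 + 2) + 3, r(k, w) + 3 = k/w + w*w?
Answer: -661/10 ≈ -66.100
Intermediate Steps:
r(k, w) = -3 + w² + k/w (r(k, w) = -3 + (k/w + w*w) = -3 + (k/w + w²) = -3 + (w² + k/w) = -3 + w² + k/w)
U = 0 (U = -3 + 3 = 0)
D(p) = 1/p (D(p) = 1/(p + 0) = 1/p)
D(-4)*(r(-2, -5) + 74) - 42 = ((-3 + (-5)² - 2/(-5)) + 74)/(-4) - 42 = -((-3 + 25 - 2*(-⅕)) + 74)/4 - 42 = -((-3 + 25 + ⅖) + 74)/4 - 42 = -(112/5 + 74)/4 - 42 = -¼*482/5 - 42 = -241/10 - 42 = -661/10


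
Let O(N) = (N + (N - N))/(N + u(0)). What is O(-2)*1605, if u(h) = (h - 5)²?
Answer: -3210/23 ≈ -139.57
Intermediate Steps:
u(h) = (-5 + h)²
O(N) = N/(25 + N) (O(N) = (N + (N - N))/(N + (-5 + 0)²) = (N + 0)/(N + (-5)²) = N/(N + 25) = N/(25 + N))
O(-2)*1605 = -2/(25 - 2)*1605 = -2/23*1605 = -3210/23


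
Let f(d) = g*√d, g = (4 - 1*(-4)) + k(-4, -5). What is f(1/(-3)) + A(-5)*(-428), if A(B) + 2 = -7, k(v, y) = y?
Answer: 3852 + I*√3 ≈ 3852.0 + 1.732*I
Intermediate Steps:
A(B) = -9 (A(B) = -2 - 7 = -9)
g = 3 (g = (4 - 1*(-4)) - 5 = (4 + 4) - 5 = 8 - 5 = 3)
f(d) = 3*√d
f(1/(-3)) + A(-5)*(-428) = 3*√(1/(-3)) - 9*(-428) = 3*√(-⅓) + 3852 = 3*(I*√3/3) + 3852 = I*√3 + 3852 = 3852 + I*√3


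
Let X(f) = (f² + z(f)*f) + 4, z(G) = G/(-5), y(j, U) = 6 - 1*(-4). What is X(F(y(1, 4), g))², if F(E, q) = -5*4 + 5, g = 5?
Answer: 33856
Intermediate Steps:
y(j, U) = 10 (y(j, U) = 6 + 4 = 10)
z(G) = -G/5 (z(G) = G*(-⅕) = -G/5)
F(E, q) = -15 (F(E, q) = -20 + 5 = -15)
X(f) = 4 + 4*f²/5 (X(f) = (f² + (-f/5)*f) + 4 = (f² - f²/5) + 4 = 4*f²/5 + 4 = 4 + 4*f²/5)
X(F(y(1, 4), g))² = (4 + (⅘)*(-15)²)² = (4 + (⅘)*225)² = (4 + 180)² = 184² = 33856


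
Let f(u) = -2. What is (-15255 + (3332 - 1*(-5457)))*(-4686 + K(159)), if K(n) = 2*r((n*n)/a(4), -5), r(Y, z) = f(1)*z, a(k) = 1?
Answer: 30170356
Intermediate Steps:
r(Y, z) = -2*z
K(n) = 20 (K(n) = 2*(-2*(-5)) = 2*10 = 20)
(-15255 + (3332 - 1*(-5457)))*(-4686 + K(159)) = (-15255 + (3332 - 1*(-5457)))*(-4686 + 20) = (-15255 + (3332 + 5457))*(-4666) = (-15255 + 8789)*(-4666) = -6466*(-4666) = 30170356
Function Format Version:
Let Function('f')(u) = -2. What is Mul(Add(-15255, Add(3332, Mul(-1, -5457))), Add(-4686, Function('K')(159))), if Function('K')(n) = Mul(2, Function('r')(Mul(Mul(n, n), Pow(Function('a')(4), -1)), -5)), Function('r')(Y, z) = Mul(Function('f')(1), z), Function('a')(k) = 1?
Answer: 30170356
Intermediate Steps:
Function('r')(Y, z) = Mul(-2, z)
Function('K')(n) = 20 (Function('K')(n) = Mul(2, Mul(-2, -5)) = Mul(2, 10) = 20)
Mul(Add(-15255, Add(3332, Mul(-1, -5457))), Add(-4686, Function('K')(159))) = Mul(Add(-15255, Add(3332, Mul(-1, -5457))), Add(-4686, 20)) = Mul(Add(-15255, Add(3332, 5457)), -4666) = Mul(Add(-15255, 8789), -4666) = Mul(-6466, -4666) = 30170356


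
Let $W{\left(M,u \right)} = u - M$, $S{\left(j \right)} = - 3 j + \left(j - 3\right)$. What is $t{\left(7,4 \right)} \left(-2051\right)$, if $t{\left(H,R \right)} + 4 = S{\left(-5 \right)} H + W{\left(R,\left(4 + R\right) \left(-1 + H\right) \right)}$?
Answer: $-182539$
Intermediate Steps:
$S{\left(j \right)} = -3 - 2 j$ ($S{\left(j \right)} = - 3 j + \left(j - 3\right) = - 3 j + \left(-3 + j\right) = -3 - 2 j$)
$t{\left(H,R \right)} = -4 - R + 7 H + \left(-1 + H\right) \left(4 + R\right)$ ($t{\left(H,R \right)} = -4 - \left(R - \left(-3 - -10\right) H - \left(4 + R\right) \left(-1 + H\right)\right) = -4 - \left(R - \left(-1 + H\right) \left(4 + R\right) - \left(-3 + 10\right) H\right) = -4 - \left(R - 7 H - \left(-1 + H\right) \left(4 + R\right)\right) = -4 + \left(- R + 7 H + \left(-1 + H\right) \left(4 + R\right)\right) = -4 - R + 7 H + \left(-1 + H\right) \left(4 + R\right)$)
$t{\left(7,4 \right)} \left(-2051\right) = \left(-8 - 8 + 11 \cdot 7 + 7 \cdot 4\right) \left(-2051\right) = \left(-8 - 8 + 77 + 28\right) \left(-2051\right) = 89 \left(-2051\right) = -182539$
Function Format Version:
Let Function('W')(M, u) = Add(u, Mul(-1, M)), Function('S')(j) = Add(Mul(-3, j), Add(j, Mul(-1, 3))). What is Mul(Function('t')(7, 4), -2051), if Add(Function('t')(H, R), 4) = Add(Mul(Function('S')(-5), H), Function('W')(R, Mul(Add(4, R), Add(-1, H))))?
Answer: -182539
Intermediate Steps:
Function('S')(j) = Add(-3, Mul(-2, j)) (Function('S')(j) = Add(Mul(-3, j), Add(j, -3)) = Add(Mul(-3, j), Add(-3, j)) = Add(-3, Mul(-2, j)))
Function('t')(H, R) = Add(-4, Mul(-1, R), Mul(7, H), Mul(Add(-1, H), Add(4, R))) (Function('t')(H, R) = Add(-4, Add(Mul(Add(-3, Mul(-2, -5)), H), Add(Mul(Add(4, R), Add(-1, H)), Mul(-1, R)))) = Add(-4, Add(Mul(Add(-3, 10), H), Add(Mul(Add(-1, H), Add(4, R)), Mul(-1, R)))) = Add(-4, Add(Mul(7, H), Add(Mul(-1, R), Mul(Add(-1, H), Add(4, R))))) = Add(-4, Add(Mul(-1, R), Mul(7, H), Mul(Add(-1, H), Add(4, R)))) = Add(-4, Mul(-1, R), Mul(7, H), Mul(Add(-1, H), Add(4, R))))
Mul(Function('t')(7, 4), -2051) = Mul(Add(-8, Mul(-2, 4), Mul(11, 7), Mul(7, 4)), -2051) = Mul(Add(-8, -8, 77, 28), -2051) = Mul(89, -2051) = -182539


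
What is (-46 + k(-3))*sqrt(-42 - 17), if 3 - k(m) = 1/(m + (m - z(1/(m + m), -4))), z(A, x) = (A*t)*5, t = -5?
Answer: -2617*I*sqrt(59)/61 ≈ -329.53*I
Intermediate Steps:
z(A, x) = -25*A (z(A, x) = (A*(-5))*5 = -5*A*5 = -25*A)
k(m) = 3 - 1/(2*m + 25/(2*m)) (k(m) = 3 - 1/(m + (m - (-25)/(m + m))) = 3 - 1/(m + (m - (-25)/(2*m))) = 3 - 1/(m + (m + 25/(2*m))) = 3 - 1/(2*m + 25/(2*m)))
(-46 + k(-3))*sqrt(-42 - 17) = (-46 + (75 - 2*(-3) + 12*(-3)**2)/(25 + 4*(-3)**2))*sqrt(-42 - 17) = (-46 + (75 + 6 + 12*9)/(25 + 4*9))*sqrt(-59) = (-46 + (75 + 6 + 108)/(25 + 36))*(I*sqrt(59)) = (-46 + 189/61)*(I*sqrt(59)) = -2617*I*sqrt(59)/61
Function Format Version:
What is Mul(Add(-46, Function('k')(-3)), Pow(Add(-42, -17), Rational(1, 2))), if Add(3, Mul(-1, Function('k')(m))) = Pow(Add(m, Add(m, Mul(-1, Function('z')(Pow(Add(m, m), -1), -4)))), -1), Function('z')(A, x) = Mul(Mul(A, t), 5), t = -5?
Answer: Mul(Rational(-2617, 61), I, Pow(59, Rational(1, 2))) ≈ Mul(-329.53, I)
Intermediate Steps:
Function('z')(A, x) = Mul(-25, A) (Function('z')(A, x) = Mul(Mul(A, -5), 5) = Mul(Mul(-5, A), 5) = Mul(-25, A))
Function('k')(m) = Add(3, Mul(-1, Pow(Add(Mul(2, m), Mul(Rational(25, 2), Pow(m, -1))), -1))) (Function('k')(m) = Add(3, Mul(-1, Pow(Add(m, Add(m, Mul(-1, Mul(-25, Pow(Add(m, m), -1))))), -1))) = Add(3, Mul(-1, Pow(Add(m, Add(m, Mul(-1, Mul(-25, Pow(Mul(2, m), -1))))), -1))) = Add(3, Mul(-1, Pow(Add(m, Add(m, Mul(-1, Mul(-25, Mul(Rational(1, 2), Pow(m, -1)))))), -1))) = Add(3, Mul(-1, Pow(Add(m, Add(m, Mul(-1, Mul(Rational(-25, 2), Pow(m, -1))))), -1))) = Add(3, Mul(-1, Pow(Add(m, Add(m, Mul(Rational(25, 2), Pow(m, -1)))), -1))) = Add(3, Mul(-1, Pow(Add(Mul(2, m), Mul(Rational(25, 2), Pow(m, -1))), -1))))
Mul(Add(-46, Function('k')(-3)), Pow(Add(-42, -17), Rational(1, 2))) = Mul(Add(-46, Mul(Pow(Add(25, Mul(4, Pow(-3, 2))), -1), Add(75, Mul(-2, -3), Mul(12, Pow(-3, 2))))), Pow(Add(-42, -17), Rational(1, 2))) = Mul(Add(-46, Mul(Pow(Add(25, Mul(4, 9)), -1), Add(75, 6, Mul(12, 9)))), Pow(-59, Rational(1, 2))) = Mul(Add(-46, Mul(Pow(Add(25, 36), -1), Add(75, 6, 108))), Mul(I, Pow(59, Rational(1, 2)))) = Mul(Add(-46, Mul(Pow(61, -1), 189)), Mul(I, Pow(59, Rational(1, 2)))) = Mul(Add(-46, Mul(Rational(1, 61), 189)), Mul(I, Pow(59, Rational(1, 2)))) = Mul(Add(-46, Rational(189, 61)), Mul(I, Pow(59, Rational(1, 2)))) = Mul(Rational(-2617, 61), Mul(I, Pow(59, Rational(1, 2)))) = Mul(Rational(-2617, 61), I, Pow(59, Rational(1, 2)))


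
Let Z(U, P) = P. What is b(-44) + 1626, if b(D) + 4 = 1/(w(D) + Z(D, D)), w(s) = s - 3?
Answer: 147601/91 ≈ 1622.0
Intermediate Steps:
w(s) = -3 + s
b(D) = -4 + 1/(-3 + 2*D) (b(D) = -4 + 1/((-3 + D) + D) = -4 + 1/(-3 + 2*D))
b(-44) + 1626 = (13 - 8*(-44))/(-3 + 2*(-44)) + 1626 = (13 + 352)/(-3 - 88) + 1626 = 365/(-91) + 1626 = -1/91*365 + 1626 = -365/91 + 1626 = 147601/91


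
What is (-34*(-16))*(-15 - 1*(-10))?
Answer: -2720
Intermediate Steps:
(-34*(-16))*(-15 - 1*(-10)) = 544*(-15 + 10) = 544*(-5) = -2720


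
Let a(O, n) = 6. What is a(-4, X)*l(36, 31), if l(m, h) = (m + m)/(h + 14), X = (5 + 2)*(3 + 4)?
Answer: 48/5 ≈ 9.6000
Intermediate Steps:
X = 49 (X = 7*7 = 49)
l(m, h) = 2*m/(14 + h) (l(m, h) = (2*m)/(14 + h) = 2*m/(14 + h))
a(-4, X)*l(36, 31) = 6*(2*36/(14 + 31)) = 6*(2*36/45) = 6*(2*36*(1/45)) = 6*(8/5) = 48/5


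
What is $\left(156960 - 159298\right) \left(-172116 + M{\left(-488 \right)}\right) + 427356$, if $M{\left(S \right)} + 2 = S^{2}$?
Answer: $-153941432$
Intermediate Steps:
$M{\left(S \right)} = -2 + S^{2}$
$\left(156960 - 159298\right) \left(-172116 + M{\left(-488 \right)}\right) + 427356 = \left(156960 - 159298\right) \left(-172116 - \left(2 - \left(-488\right)^{2}\right)\right) + 427356 = - 2338 \left(-172116 + \left(-2 + 238144\right)\right) + 427356 = - 2338 \left(-172116 + 238142\right) + 427356 = \left(-2338\right) 66026 + 427356 = -154368788 + 427356 = -153941432$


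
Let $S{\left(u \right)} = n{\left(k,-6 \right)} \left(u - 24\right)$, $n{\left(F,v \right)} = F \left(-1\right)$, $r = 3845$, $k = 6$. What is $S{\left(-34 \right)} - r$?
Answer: $-3497$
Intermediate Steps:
$n{\left(F,v \right)} = - F$
$S{\left(u \right)} = 144 - 6 u$ ($S{\left(u \right)} = \left(-1\right) 6 \left(u - 24\right) = - 6 \left(-24 + u\right) = 144 - 6 u$)
$S{\left(-34 \right)} - r = \left(144 - -204\right) - 3845 = \left(144 + 204\right) - 3845 = 348 - 3845 = -3497$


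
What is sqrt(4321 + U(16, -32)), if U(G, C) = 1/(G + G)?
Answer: sqrt(276546)/8 ≈ 65.734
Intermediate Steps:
U(G, C) = 1/(2*G)
sqrt(4321 + U(16, -32)) = sqrt(4321 + (1/2)/16) = sqrt(4321 + (1/2)*(1/16)) = sqrt(4321 + 1/32) = sqrt(138273/32) = sqrt(276546)/8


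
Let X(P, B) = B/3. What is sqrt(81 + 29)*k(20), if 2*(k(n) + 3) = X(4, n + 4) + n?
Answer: 11*sqrt(110) ≈ 115.37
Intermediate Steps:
X(P, B) = B/3 (X(P, B) = B*(1/3) = B/3)
k(n) = -7/3 + 2*n/3 (k(n) = -3 + ((n + 4)/3 + n)/2 = -3 + ((4 + n)/3 + n)/2 = -3 + ((4/3 + n/3) + n)/2 = -3 + (4/3 + 4*n/3)/2 = -3 + (2/3 + 2*n/3) = -7/3 + 2*n/3)
sqrt(81 + 29)*k(20) = sqrt(81 + 29)*(-7/3 + (2/3)*20) = sqrt(110)*(-7/3 + 40/3) = sqrt(110)*11 = 11*sqrt(110)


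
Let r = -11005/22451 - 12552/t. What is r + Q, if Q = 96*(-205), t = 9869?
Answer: -4360866739217/221568919 ≈ -19682.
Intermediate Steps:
Q = -19680
r = -390413297/221568919 (r = -11005/22451 - 12552/9869 = -390413297/221568919 ≈ -1.7620)
r + Q = -390413297/221568919 - 19680 = -4360866739217/221568919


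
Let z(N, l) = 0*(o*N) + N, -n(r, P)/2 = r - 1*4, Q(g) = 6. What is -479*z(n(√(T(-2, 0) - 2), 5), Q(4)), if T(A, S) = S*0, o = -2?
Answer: -3832 + 958*I*√2 ≈ -3832.0 + 1354.8*I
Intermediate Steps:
T(A, S) = 0
n(r, P) = 8 - 2*r (n(r, P) = -2*(r - 1*4) = -2*(r - 4) = -2*(-4 + r) = 8 - 2*r)
z(N, l) = N (z(N, l) = 0*(-2*N) + N = 0 + N = N)
-479*z(n(√(T(-2, 0) - 2), 5), Q(4)) = -479*(8 - 2*√(0 - 2)) = -479*(8 - 2*I*√2) = -3832 + 958*I*√2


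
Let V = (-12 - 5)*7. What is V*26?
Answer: -3094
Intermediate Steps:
V = -119 (V = -17*7 = -119)
V*26 = -119*26 = -3094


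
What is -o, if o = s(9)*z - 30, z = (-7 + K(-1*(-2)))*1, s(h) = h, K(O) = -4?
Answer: 129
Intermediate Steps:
z = -11 (z = (-7 - 4)*1 = -11*1 = -11)
o = -129 (o = 9*(-11) - 30 = -99 - 30 = -129)
-o = -1*(-129) = 129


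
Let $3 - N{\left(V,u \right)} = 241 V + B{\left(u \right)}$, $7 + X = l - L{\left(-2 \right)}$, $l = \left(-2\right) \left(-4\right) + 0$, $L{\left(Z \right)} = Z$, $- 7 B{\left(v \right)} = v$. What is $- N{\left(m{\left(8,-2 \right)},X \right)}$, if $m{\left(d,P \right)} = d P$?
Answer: $- \frac{27016}{7} \approx -3859.4$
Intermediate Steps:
$B{\left(v \right)} = - \frac{v}{7}$
$m{\left(d,P \right)} = P d$
$l = 8$ ($l = 8 + 0 = 8$)
$X = 3$ ($X = -7 + \left(8 - -2\right) = -7 + \left(8 + 2\right) = -7 + 10 = 3$)
$N{\left(V,u \right)} = 3 - 241 V + \frac{u}{7}$ ($N{\left(V,u \right)} = 3 - \left(241 V - \frac{u}{7}\right) = 3 - 241 V + \frac{u}{7}$)
$- N{\left(m{\left(8,-2 \right)},X \right)} = - (3 - 241 \left(\left(-2\right) 8\right) + \frac{1}{7} \cdot 3) = - (3 - -3856 + \frac{3}{7}) = - (3 + 3856 + \frac{3}{7}) = \left(-1\right) \frac{27016}{7} = - \frac{27016}{7}$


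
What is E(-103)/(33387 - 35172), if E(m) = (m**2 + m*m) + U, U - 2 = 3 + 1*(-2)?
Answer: -21221/1785 ≈ -11.889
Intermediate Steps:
U = 3 (U = 2 + (3 + 1*(-2)) = 2 + (3 - 2) = 2 + 1 = 3)
E(m) = 3 + 2*m**2 (E(m) = (m**2 + m*m) + 3 = (m**2 + m**2) + 3 = 2*m**2 + 3 = 3 + 2*m**2)
E(-103)/(33387 - 35172) = (3 + 2*(-103)**2)/(33387 - 35172) = (3 + 2*10609)/(-1785) = (3 + 21218)*(-1/1785) = 21221*(-1/1785) = -21221/1785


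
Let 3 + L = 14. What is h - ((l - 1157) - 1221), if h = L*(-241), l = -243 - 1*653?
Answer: 623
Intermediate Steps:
l = -896 (l = -243 - 653 = -896)
L = 11 (L = -3 + 14 = 11)
h = -2651 (h = 11*(-241) = -2651)
h - ((l - 1157) - 1221) = -2651 - ((-896 - 1157) - 1221) = -2651 - (-2053 - 1221) = -2651 - 1*(-3274) = -2651 + 3274 = 623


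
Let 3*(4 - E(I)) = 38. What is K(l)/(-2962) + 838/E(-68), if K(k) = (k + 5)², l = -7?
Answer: -1861643/19253 ≈ -96.694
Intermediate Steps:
E(I) = -26/3 (E(I) = 4 - ⅓*38 = 4 - 38/3 = -26/3)
K(k) = (5 + k)²
K(l)/(-2962) + 838/E(-68) = (5 - 7)²/(-2962) + 838/(-26/3) = (-2)²*(-1/2962) + 838*(-3/26) = 4*(-1/2962) - 1257/13 = -2/1481 - 1257/13 = -1861643/19253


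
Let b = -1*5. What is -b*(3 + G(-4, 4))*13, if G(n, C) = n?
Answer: -65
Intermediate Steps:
b = -5
-b*(3 + G(-4, 4))*13 = -(-5)*(3 - 4)*13 = -(-5)*(-1)*13 = -1*5*13 = -5*13 = -65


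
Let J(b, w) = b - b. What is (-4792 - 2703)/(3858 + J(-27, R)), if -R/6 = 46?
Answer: -7495/3858 ≈ -1.9427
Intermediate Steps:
R = -276 (R = -6*46 = -276)
J(b, w) = 0
(-4792 - 2703)/(3858 + J(-27, R)) = (-4792 - 2703)/(3858 + 0) = -7495/3858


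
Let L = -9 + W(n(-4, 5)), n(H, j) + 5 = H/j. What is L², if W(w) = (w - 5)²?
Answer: 7241481/625 ≈ 11586.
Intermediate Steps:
n(H, j) = -5 + H/j
W(w) = (-5 + w)²
L = 2691/25 (L = -9 + (-5 + (-5 - 4/5))² = -9 + (-5 + (-5 - 4*⅕))² = -9 + (-5 + (-5 - ⅘))² = -9 + (-5 - 29/5)² = -9 + (-54/5)² = -9 + 2916/25 = 2691/25 ≈ 107.64)
L² = (2691/25)² = 7241481/625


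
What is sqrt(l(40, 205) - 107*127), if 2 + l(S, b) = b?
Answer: I*sqrt(13386) ≈ 115.7*I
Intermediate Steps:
l(S, b) = -2 + b
sqrt(l(40, 205) - 107*127) = sqrt((-2 + 205) - 107*127) = sqrt(203 - 13589) = sqrt(-13386) = I*sqrt(13386)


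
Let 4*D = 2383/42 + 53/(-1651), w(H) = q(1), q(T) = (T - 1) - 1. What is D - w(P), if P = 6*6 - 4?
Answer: 4209475/277368 ≈ 15.176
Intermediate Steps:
P = 32 (P = 36 - 4 = 32)
q(T) = -2 + T (q(T) = (-1 + T) - 1 = -2 + T)
w(H) = -1 (w(H) = -2 + 1 = -1)
D = 3932107/277368 (D = (2383/42 + 53/(-1651))/4 = (2383*(1/42) + 53*(-1/1651))/4 = (2383/42 - 53/1651)/4 = (¼)*(3932107/69342) = 3932107/277368 ≈ 14.176)
D - w(P) = 3932107/277368 - 1*(-1) = 3932107/277368 + 1 = 4209475/277368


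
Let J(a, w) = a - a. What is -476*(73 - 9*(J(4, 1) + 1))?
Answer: -30464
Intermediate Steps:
J(a, w) = 0
-476*(73 - 9*(J(4, 1) + 1)) = -476*(73 - 9*(0 + 1)) = -476*(73 - 9*1) = -476*(73 - 9) = -476*64 = -30464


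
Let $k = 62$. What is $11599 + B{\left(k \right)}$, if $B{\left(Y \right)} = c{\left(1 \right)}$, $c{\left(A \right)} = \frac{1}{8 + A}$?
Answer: $\frac{104392}{9} \approx 11599.0$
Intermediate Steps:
$B{\left(Y \right)} = \frac{1}{9}$ ($B{\left(Y \right)} = \frac{1}{8 + 1} = \frac{1}{9}$)
$11599 + B{\left(k \right)} = 11599 + \frac{1}{9} = \frac{104392}{9}$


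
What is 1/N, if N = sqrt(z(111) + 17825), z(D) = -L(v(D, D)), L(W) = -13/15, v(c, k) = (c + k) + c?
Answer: sqrt(1002705)/133694 ≈ 0.0074899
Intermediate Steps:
v(c, k) = k + 2*c
L(W) = -13/15 (L(W) = -13*1/15 = -13/15)
z(D) = 13/15 (z(D) = -1*(-13/15) = 13/15)
N = 2*sqrt(1002705)/15 (N = sqrt(13/15 + 17825) = sqrt(267388/15) = 2*sqrt(1002705)/15 ≈ 133.51)
1/N = 1/(2*sqrt(1002705)/15) = sqrt(1002705)/133694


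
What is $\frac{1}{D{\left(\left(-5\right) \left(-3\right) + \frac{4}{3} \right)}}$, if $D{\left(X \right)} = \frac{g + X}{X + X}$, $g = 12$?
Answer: $\frac{98}{85} \approx 1.1529$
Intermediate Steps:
$D{\left(X \right)} = \frac{12 + X}{2 X}$ ($D{\left(X \right)} = \frac{12 + X}{X + X} = \frac{12 + X}{2 X}$)
$\frac{1}{D{\left(\left(-5\right) \left(-3\right) + \frac{4}{3} \right)}} = \frac{1}{\frac{1}{2} \frac{1}{\left(-5\right) \left(-3\right) + \frac{4}{3}} \left(12 + \left(\left(-5\right) \left(-3\right) + \frac{4}{3}\right)\right)} = \frac{1}{\frac{1}{2} \frac{1}{15 + 4 \cdot \frac{1}{3}} \left(12 + \left(15 + 4 \cdot \frac{1}{3}\right)\right)} = \frac{1}{\frac{1}{2} \frac{1}{15 + \frac{4}{3}} \left(12 + \left(15 + \frac{4}{3}\right)\right)} = \frac{1}{\frac{1}{2} \frac{1}{\frac{49}{3}} \left(12 + \frac{49}{3}\right)} = \frac{1}{\frac{1}{2} \cdot \frac{3}{49} \cdot \frac{85}{3}} = \frac{1}{\frac{85}{98}} = \frac{98}{85}$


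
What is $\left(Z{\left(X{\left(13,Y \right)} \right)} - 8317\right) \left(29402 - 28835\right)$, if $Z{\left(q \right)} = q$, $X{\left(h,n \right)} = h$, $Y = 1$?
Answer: $-4708368$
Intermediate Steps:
$\left(Z{\left(X{\left(13,Y \right)} \right)} - 8317\right) \left(29402 - 28835\right) = \left(13 - 8317\right) \left(29402 - 28835\right) = \left(-8304\right) 567 = -4708368$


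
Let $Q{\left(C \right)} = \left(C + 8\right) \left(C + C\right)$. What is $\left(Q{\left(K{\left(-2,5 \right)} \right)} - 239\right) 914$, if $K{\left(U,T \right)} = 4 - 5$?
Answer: $-231242$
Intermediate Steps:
$K{\left(U,T \right)} = -1$
$Q{\left(C \right)} = 2 C \left(8 + C\right)$ ($Q{\left(C \right)} = \left(8 + C\right) 2 C = 2 C \left(8 + C\right)$)
$\left(Q{\left(K{\left(-2,5 \right)} \right)} - 239\right) 914 = \left(2 \left(-1\right) \left(8 - 1\right) - 239\right) 914 = \left(2 \left(-1\right) 7 - 239\right) 914 = \left(-14 - 239\right) 914 = \left(-253\right) 914 = -231242$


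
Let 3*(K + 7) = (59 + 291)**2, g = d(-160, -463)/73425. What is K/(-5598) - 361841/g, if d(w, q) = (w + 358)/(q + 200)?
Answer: 296330559830173/8397 ≈ 3.5290e+10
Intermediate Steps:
d(w, q) = (358 + w)/(200 + q)
g = -6/585175 (g = ((358 - 160)/(200 - 463))/73425 = (198/(-263))*(1/73425) = -1/263*198*(1/73425) = -198/263*1/73425 = -6/585175 ≈ -1.0253e-5)
K = 122479/3 (K = -7 + (59 + 291)**2/3 = -7 + (1/3)*350**2 = -7 + (1/3)*122500 = -7 + 122500/3 = 122479/3 ≈ 40826.)
K/(-5598) - 361841/g = (122479/3)/(-5598) - 361841/(-6/585175) = (122479/3)*(-1/5598) - 361841*(-585175/6) = -122479/16794 + 211740307175/6 = 296330559830173/8397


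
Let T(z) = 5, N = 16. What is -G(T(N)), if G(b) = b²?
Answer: -25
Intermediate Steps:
-G(T(N)) = -1*5² = -1*25 = -25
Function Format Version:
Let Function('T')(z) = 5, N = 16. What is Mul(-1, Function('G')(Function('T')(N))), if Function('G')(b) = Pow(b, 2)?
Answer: -25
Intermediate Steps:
Mul(-1, Function('G')(Function('T')(N))) = Mul(-1, Pow(5, 2)) = Mul(-1, 25) = -25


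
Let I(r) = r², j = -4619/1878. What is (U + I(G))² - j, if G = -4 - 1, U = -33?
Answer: 124811/1878 ≈ 66.459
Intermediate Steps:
G = -5
j = -4619/1878 (j = -4619*1/1878 = -4619/1878 ≈ -2.4595)
(U + I(G))² - j = (-33 + (-5)²)² - 1*(-4619/1878) = (-33 + 25)² + 4619/1878 = (-8)² + 4619/1878 = 64 + 4619/1878 = 124811/1878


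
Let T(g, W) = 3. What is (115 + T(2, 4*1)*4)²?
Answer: 16129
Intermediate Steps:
(115 + T(2, 4*1)*4)² = (115 + 3*4)² = (115 + 12)² = 127² = 16129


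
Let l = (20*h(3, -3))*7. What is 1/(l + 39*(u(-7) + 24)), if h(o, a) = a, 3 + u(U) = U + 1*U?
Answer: -1/147 ≈ -0.0068027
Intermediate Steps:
u(U) = -3 + 2*U (u(U) = -3 + (U + 1*U) = -3 + (U + U) = -3 + 2*U)
l = -420 (l = (20*(-3))*7 = -60*7 = -420)
1/(l + 39*(u(-7) + 24)) = 1/(-420 + 39*((-3 + 2*(-7)) + 24)) = 1/(-420 + 39*((-3 - 14) + 24)) = 1/(-420 + 39*(-17 + 24)) = 1/(-420 + 39*7) = 1/(-420 + 273) = 1/(-147) = -1/147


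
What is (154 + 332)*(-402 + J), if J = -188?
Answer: -286740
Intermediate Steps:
(154 + 332)*(-402 + J) = (154 + 332)*(-402 - 188) = 486*(-590) = -286740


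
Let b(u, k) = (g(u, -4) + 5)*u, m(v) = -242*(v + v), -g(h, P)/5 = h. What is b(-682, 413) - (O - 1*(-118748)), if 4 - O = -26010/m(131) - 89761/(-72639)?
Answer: -805250351703797/328971654 ≈ -2.4478e+6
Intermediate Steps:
g(h, P) = -5*h
m(v) = -484*v
O = 774418985/328971654 (O = 4 - (-26010/((-484*131)) - 89761/(-72639)) = 4 - (-26010/(-63404) - 89761*(-1/72639)) = 4 - (-26010*(-1/63404) + 12823/10377) = 4 - (13005/31702 + 12823/10377) = 4 - 1*541467631/328971654 = 4 - 541467631/328971654 = 774418985/328971654 ≈ 2.3541)
b(u, k) = u*(5 - 5*u) (b(u, k) = (-5*u + 5)*u = (5 - 5*u)*u = u*(5 - 5*u))
b(-682, 413) - (O - 1*(-118748)) = 5*(-682)*(1 - 1*(-682)) - (774418985/328971654 - 1*(-118748)) = 5*(-682)*(1 + 682) - (774418985/328971654 + 118748) = 5*(-682)*683 - 1*39065500388177/328971654 = -2329030 - 39065500388177/328971654 = -805250351703797/328971654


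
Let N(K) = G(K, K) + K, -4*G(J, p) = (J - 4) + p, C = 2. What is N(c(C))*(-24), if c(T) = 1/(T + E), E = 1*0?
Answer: -30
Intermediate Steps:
E = 0
G(J, p) = 1 - J/4 - p/4 (G(J, p) = -((J - 4) + p)/4 = -((-4 + J) + p)/4 = -(-4 + J + p)/4 = 1 - J/4 - p/4)
c(T) = 1/T (c(T) = 1/(T + 0) = 1/T)
N(K) = 1 + K/2 (N(K) = (1 - K/4 - K/4) + K = (1 - K/2) + K = 1 + K/2)
N(c(C))*(-24) = (1 + (½)/2)*(-24) = (1 + (½)*(½))*(-24) = (1 + ¼)*(-24) = (5/4)*(-24) = -30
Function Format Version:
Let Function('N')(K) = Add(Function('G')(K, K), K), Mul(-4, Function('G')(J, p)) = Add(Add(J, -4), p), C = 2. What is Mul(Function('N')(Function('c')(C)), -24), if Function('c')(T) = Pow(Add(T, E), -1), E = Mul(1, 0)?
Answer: -30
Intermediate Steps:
E = 0
Function('G')(J, p) = Add(1, Mul(Rational(-1, 4), J), Mul(Rational(-1, 4), p)) (Function('G')(J, p) = Mul(Rational(-1, 4), Add(Add(J, -4), p)) = Mul(Rational(-1, 4), Add(Add(-4, J), p)) = Mul(Rational(-1, 4), Add(-4, J, p)) = Add(1, Mul(Rational(-1, 4), J), Mul(Rational(-1, 4), p)))
Function('c')(T) = Pow(T, -1) (Function('c')(T) = Pow(Add(T, 0), -1) = Pow(T, -1))
Function('N')(K) = Add(1, Mul(Rational(1, 2), K)) (Function('N')(K) = Add(Add(1, Mul(Rational(-1, 4), K), Mul(Rational(-1, 4), K)), K) = Add(Add(1, Mul(Rational(-1, 2), K)), K) = Add(1, Mul(Rational(1, 2), K)))
Mul(Function('N')(Function('c')(C)), -24) = Mul(Add(1, Mul(Rational(1, 2), Pow(2, -1))), -24) = Mul(Add(1, Mul(Rational(1, 2), Rational(1, 2))), -24) = Mul(Add(1, Rational(1, 4)), -24) = Mul(Rational(5, 4), -24) = -30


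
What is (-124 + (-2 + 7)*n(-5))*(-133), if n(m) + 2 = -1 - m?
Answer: 15162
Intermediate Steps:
n(m) = -3 - m (n(m) = -2 + (-1 - m) = -3 - m)
(-124 + (-2 + 7)*n(-5))*(-133) = (-124 + (-2 + 7)*(-3 - 1*(-5)))*(-133) = (-124 + 5*(-3 + 5))*(-133) = (-124 + 5*2)*(-133) = (-124 + 10)*(-133) = -114*(-133) = 15162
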